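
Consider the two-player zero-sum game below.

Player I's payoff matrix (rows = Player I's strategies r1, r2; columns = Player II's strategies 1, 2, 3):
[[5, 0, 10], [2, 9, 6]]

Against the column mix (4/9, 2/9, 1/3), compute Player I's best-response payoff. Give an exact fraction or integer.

50/9

r1: (5)·(4/9) + (0)·(2/9) + (10)·(1/3) = 50/9.
r2: (2)·(4/9) + (9)·(2/9) + (6)·(1/3) = 44/9.
The best pure response is r1 with expected payoff 50/9.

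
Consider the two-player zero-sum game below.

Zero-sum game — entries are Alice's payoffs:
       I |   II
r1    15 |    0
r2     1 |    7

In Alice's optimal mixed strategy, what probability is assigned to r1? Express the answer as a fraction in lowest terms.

Row minima are 0 and 1, so Alice's maximin is 1; column maxima are 15 and 7, so Bob's minimax is 7. These differ, so the equilibrium is in mixed strategies.
Let Alice play r1 with probability p. Bob is indifferent when 15p + (1−p) = 7(1−p), giving p = 2/7.

2/7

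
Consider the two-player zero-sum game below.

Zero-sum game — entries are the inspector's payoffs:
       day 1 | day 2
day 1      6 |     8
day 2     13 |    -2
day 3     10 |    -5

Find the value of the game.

116/17

Row day 3 is strictly dominated by row day 2, so the inspector never plays it.
The remaining 2×2 game on (day 1, day 2) × (day 1, day 2) has no saddle point. Let the inspector play day 1 with probability p; indifference gives 6p + 13(1−p) = 8p − 2(1−p), so p = 15/17.
Similarly the inspectee's optimal q on day 1 is 10/17, and the value is 6·(10/17) + (8)·(7/17) = 116/17.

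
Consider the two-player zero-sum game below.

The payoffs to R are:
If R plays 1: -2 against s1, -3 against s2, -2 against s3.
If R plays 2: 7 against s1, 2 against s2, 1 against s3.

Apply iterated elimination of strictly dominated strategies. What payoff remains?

Row 1 is strictly dominated by row 2 (7>-2, 2>-3, 1>-2); eliminate 1.
Column s1 is strictly dominated by s2 for C (2<7); eliminate s1.
Column s2 is strictly dominated by s3 for C (1<2); eliminate s2.
Only (2, s3) remains, with payoff 1.

1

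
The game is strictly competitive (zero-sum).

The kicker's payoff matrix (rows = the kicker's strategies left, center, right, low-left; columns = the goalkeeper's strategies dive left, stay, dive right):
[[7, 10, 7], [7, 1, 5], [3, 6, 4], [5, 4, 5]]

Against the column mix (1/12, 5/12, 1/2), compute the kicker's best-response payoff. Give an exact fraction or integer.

left: (7)·(1/12) + (10)·(5/12) + (7)·(1/2) = 33/4.
center: (7)·(1/12) + (1)·(5/12) + (5)·(1/2) = 7/2.
right: (3)·(1/12) + (6)·(5/12) + (4)·(1/2) = 19/4.
low-left: (5)·(1/12) + (4)·(5/12) + (5)·(1/2) = 55/12.
The best pure response is left with expected payoff 33/4.

33/4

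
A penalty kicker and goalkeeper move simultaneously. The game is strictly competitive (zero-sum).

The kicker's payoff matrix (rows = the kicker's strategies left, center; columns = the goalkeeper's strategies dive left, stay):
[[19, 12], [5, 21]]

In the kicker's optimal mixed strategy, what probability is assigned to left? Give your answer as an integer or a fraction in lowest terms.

16/23

Row minima are 12 and 5, so the kicker's maximin is 12; column maxima are 19 and 21, so the goalkeeper's minimax is 19. These differ, so the equilibrium is in mixed strategies.
Let the kicker play left with probability p. The goalkeeper is indifferent when 19p + 5(1−p) = 12p + 21(1−p), giving p = 16/23.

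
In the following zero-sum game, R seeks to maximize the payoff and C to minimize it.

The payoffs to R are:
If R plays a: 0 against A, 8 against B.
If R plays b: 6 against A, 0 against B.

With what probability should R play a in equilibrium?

Row minima are 0 and 0, so R's maximin is 0; column maxima are 6 and 8, so C's minimax is 6. These differ, so the equilibrium is in mixed strategies.
Let R play a with probability p. C is indifferent when 6(1−p) = 8p, giving p = 3/7.

3/7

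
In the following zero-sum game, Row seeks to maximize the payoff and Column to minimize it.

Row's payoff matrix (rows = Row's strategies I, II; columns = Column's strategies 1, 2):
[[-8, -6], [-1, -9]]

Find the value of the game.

-33/5

Row minima are -8 and -9, so Row's maximin is -8; column maxima are -1 and -6, so Column's minimax is -6. These differ, so the equilibrium is in mixed strategies.
Let Row play I with probability p. Column is indifferent when −8p − (1−p) = −6p − 9(1−p), giving p = 4/5.
Let Column play 1 with probability q. Row is indifferent when −8q − 6(1−q) = −q − 9(1−q), giving q = 3/10.
The value is -8·(3/10) + (-6)·(7/10) = -33/5.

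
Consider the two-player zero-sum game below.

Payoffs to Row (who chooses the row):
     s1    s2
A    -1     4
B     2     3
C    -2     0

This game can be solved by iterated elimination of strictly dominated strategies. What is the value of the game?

2

Row C is strictly dominated by row A (-1>-2, 4>0); eliminate C.
Column s2 is strictly dominated by s1 for Column (-1<4, 2<3); eliminate s2.
Row A is strictly dominated by row B (2>-1); eliminate A.
Only (B, s1) remains, with payoff 2.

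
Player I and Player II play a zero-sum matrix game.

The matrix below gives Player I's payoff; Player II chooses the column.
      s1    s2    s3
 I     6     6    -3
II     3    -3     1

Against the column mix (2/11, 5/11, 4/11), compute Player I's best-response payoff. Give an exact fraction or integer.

I: (6)·(2/11) + (6)·(5/11) + (-3)·(4/11) = 30/11.
II: (3)·(2/11) + (-3)·(5/11) + (1)·(4/11) = -5/11.
The best pure response is I with expected payoff 30/11.

30/11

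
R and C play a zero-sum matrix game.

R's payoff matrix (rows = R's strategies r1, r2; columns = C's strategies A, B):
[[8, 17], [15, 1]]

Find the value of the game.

247/23

Row minima are 8 and 1, so R's maximin is 8; column maxima are 15 and 17, so C's minimax is 15. These differ, so the equilibrium is in mixed strategies.
Let R play r1 with probability p. C is indifferent when 8p + 15(1−p) = 17p + (1−p), giving p = 14/23.
Let C play A with probability q. R is indifferent when 8q + 17(1−q) = 15q + (1−q), giving q = 16/23.
The value is 8·(16/23) + (17)·(7/23) = 247/23.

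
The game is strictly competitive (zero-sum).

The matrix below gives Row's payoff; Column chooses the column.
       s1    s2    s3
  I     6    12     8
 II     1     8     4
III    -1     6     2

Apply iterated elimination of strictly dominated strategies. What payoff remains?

Column s2 is strictly dominated by s1 for Column (6<12, 1<8, -1<6); eliminate s2.
Column s3 is strictly dominated by s1 for Column (6<8, 1<4, -1<2); eliminate s3.
Row II is strictly dominated by row I (6>1); eliminate II.
Row III is strictly dominated by row I (6>-1); eliminate III.
Only (I, s1) remains, with payoff 6.

6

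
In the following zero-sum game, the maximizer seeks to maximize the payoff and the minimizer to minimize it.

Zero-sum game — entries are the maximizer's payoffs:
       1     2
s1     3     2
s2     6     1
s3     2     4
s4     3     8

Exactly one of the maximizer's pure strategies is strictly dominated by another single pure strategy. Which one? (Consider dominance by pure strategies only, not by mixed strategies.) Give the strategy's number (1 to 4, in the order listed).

Compare s3 with s4: 3 > 2, 8 > 4.
So s4 strictly dominates s3 for the maximizer; s3 is strictly dominated.

3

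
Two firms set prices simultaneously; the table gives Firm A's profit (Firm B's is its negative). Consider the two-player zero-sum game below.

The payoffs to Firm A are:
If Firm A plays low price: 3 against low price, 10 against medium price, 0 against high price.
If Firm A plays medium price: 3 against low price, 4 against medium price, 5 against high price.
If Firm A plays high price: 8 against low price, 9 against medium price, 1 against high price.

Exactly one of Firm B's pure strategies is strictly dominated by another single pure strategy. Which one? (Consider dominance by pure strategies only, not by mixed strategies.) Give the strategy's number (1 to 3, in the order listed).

Firm B prefers columns that give Firm A less. Compare medium price with low price: 3 < 10, 3 < 4, 8 < 9.
So low price strictly dominates medium price for Firm B; medium price is strictly dominated.

2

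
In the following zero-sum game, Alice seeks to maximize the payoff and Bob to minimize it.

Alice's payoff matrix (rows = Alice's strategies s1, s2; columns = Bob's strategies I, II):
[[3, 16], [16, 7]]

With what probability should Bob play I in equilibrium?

Row minima are 3 and 7, so Alice's maximin is 7; column maxima are 16 and 16, so Bob's minimax is 16. These differ, so the equilibrium is in mixed strategies.
Let Bob play I with probability q. Alice is indifferent when 3q + 16(1−q) = 16q + 7(1−q), giving q = 9/22.

9/22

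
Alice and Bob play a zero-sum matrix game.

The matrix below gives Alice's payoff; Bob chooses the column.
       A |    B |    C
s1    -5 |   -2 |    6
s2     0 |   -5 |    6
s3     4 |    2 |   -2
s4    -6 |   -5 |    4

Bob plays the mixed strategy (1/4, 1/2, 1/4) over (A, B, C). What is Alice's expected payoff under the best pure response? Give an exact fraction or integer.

3/2

s1: (-5)·(1/4) + (-2)·(1/2) + (6)·(1/4) = -3/4.
s2: (0)·(1/4) + (-5)·(1/2) + (6)·(1/4) = -1.
s3: (4)·(1/4) + (2)·(1/2) + (-2)·(1/4) = 3/2.
s4: (-6)·(1/4) + (-5)·(1/2) + (4)·(1/4) = -3.
The best pure response is s3 with expected payoff 3/2.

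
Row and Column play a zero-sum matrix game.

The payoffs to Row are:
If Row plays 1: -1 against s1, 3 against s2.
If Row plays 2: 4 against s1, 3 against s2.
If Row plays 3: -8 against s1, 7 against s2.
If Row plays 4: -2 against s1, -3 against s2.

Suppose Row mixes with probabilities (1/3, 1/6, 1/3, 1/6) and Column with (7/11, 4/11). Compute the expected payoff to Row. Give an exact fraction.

Against (7/11, 4/11), each row's expected payoff is 1: 5/11; 2: 40/11; 3: -28/11; 4: -26/11.
Taking the (1/3, 1/6, 1/3, 1/6)-weighted average: (1/3)·(5/11) + (1/6)·(40/11) + (1/3)·(-28/11) + (1/6)·(-26/11) = -16/33.

-16/33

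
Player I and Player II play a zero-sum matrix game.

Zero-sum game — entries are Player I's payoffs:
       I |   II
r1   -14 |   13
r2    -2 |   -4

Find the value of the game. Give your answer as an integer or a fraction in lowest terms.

-82/29

Row minima are -14 and -4, so Player I's maximin is -4; column maxima are -2 and 13, so Player II's minimax is -2. These differ, so the equilibrium is in mixed strategies.
Let Player I play r1 with probability p. Player II is indifferent when −14p − 2(1−p) = 13p − 4(1−p), giving p = 2/29.
Let Player II play I with probability q. Player I is indifferent when −14q + 13(1−q) = −2q − 4(1−q), giving q = 17/29.
The value is -14·(17/29) + (13)·(12/29) = -82/29.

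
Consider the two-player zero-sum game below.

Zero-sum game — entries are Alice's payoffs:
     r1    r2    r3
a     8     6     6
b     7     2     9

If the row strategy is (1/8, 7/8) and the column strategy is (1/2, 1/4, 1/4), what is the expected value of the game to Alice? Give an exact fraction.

203/32

Against (1/2, 1/4, 1/4), each row's expected payoff is a: 7; b: 25/4.
Taking the (1/8, 7/8)-weighted average: (1/8)·(7) + (7/8)·(25/4) = 203/32.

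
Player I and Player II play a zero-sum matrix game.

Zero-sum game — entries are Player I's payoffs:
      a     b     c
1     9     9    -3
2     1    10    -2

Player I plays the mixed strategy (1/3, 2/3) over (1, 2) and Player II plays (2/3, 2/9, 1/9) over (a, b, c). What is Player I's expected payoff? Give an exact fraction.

13/3

Against (2/3, 2/9, 1/9), each row's expected payoff is 1: 23/3; 2: 8/3.
Taking the (1/3, 2/3)-weighted average: (1/3)·(23/3) + (2/3)·(8/3) = 13/3.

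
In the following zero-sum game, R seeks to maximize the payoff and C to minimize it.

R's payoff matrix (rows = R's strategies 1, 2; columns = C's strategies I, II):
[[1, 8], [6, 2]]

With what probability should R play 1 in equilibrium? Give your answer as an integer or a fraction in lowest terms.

4/11

Row minima are 1 and 2, so R's maximin is 2; column maxima are 6 and 8, so C's minimax is 6. These differ, so the equilibrium is in mixed strategies.
Let R play 1 with probability p. C is indifferent when p + 6(1−p) = 8p + 2(1−p), giving p = 4/11.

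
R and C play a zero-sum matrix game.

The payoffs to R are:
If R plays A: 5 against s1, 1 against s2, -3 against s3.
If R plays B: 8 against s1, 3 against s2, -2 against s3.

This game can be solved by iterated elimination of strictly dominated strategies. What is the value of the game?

Row A is strictly dominated by row B (8>5, 3>1, -2>-3); eliminate A.
Column s1 is strictly dominated by s2 for C (3<8); eliminate s1.
Column s2 is strictly dominated by s3 for C (-2<3); eliminate s2.
Only (B, s3) remains, with payoff -2.

-2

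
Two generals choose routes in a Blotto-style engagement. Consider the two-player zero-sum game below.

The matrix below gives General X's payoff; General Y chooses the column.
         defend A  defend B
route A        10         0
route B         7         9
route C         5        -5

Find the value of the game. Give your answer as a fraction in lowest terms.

Row route C is strictly dominated by row route A, so General X never plays it.
The remaining 2×2 game on (route A, route B) × (defend A, defend B) has no saddle point. Let General X play route A with probability p; indifference gives 10p + 7(1−p) = 9(1−p), so p = 1/6.
Similarly General Y's optimal q on defend A is 3/4, and the value is 10·(3/4) + (0)·(1/4) = 15/2.

15/2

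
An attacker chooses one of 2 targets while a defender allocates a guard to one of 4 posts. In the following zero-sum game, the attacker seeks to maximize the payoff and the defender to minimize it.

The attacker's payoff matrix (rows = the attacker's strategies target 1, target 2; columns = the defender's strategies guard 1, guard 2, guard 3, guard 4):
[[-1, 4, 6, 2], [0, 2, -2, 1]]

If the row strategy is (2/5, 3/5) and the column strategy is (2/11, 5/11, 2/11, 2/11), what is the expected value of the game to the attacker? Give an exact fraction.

92/55

Against (2/11, 5/11, 2/11, 2/11), each row's expected payoff is target 1: 34/11; target 2: 8/11.
Taking the (2/5, 3/5)-weighted average: (2/5)·(34/11) + (3/5)·(8/11) = 92/55.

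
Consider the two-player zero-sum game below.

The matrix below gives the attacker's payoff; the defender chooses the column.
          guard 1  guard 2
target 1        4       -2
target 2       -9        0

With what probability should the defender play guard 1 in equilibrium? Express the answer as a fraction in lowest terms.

Row minima are -2 and -9, so the attacker's maximin is -2; column maxima are 4 and 0, so the defender's minimax is 0. These differ, so the equilibrium is in mixed strategies.
Let the defender play guard 1 with probability q. The attacker is indifferent when 4q − 2(1−q) = −9q, giving q = 2/15.

2/15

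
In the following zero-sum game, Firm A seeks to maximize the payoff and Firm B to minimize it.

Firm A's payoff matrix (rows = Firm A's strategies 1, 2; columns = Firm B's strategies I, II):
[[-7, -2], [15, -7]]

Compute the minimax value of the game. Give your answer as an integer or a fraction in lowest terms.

Row minima are -7 and -7, so Firm A's maximin is -7; column maxima are 15 and -2, so Firm B's minimax is -2. These differ, so the equilibrium is in mixed strategies.
Let Firm A play 1 with probability p. Firm B is indifferent when −7p + 15(1−p) = −2p − 7(1−p), giving p = 22/27.
Let Firm B play I with probability q. Firm A is indifferent when −7q − 2(1−q) = 15q − 7(1−q), giving q = 5/27.
The value is -7·(5/27) + (-2)·(22/27) = -79/27.

-79/27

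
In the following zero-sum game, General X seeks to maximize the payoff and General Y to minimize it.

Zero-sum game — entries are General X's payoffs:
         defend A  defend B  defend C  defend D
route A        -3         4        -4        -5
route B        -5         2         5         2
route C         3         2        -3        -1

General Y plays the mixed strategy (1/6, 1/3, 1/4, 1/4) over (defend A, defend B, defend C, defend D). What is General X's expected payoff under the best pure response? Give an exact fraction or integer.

route A: (-3)·(1/6) + (4)·(1/3) + (-4)·(1/4) + (-5)·(1/4) = -17/12.
route B: (-5)·(1/6) + (2)·(1/3) + (5)·(1/4) + (2)·(1/4) = 19/12.
route C: (3)·(1/6) + (2)·(1/3) + (-3)·(1/4) + (-1)·(1/4) = 1/6.
The best pure response is route B with expected payoff 19/12.

19/12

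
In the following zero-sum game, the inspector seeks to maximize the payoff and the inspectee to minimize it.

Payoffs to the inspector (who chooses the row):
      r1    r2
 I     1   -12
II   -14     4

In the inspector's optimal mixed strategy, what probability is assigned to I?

Row minima are -12 and -14, so the inspector's maximin is -12; column maxima are 1 and 4, so the inspectee's minimax is 1. These differ, so the equilibrium is in mixed strategies.
Let the inspector play I with probability p. The inspectee is indifferent when p − 14(1−p) = −12p + 4(1−p), giving p = 18/31.

18/31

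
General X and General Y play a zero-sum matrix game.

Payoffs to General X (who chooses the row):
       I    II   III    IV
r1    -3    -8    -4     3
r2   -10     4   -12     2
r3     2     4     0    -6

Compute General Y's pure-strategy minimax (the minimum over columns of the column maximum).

The worst case (largest entry) in each column is I: 2, II: 4, III: 0, IV: 3.
The best (smallest) of these is 0.

0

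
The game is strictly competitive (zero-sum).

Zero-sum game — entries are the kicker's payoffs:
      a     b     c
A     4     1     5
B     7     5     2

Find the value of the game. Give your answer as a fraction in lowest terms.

23/7

Column a is strictly dominated by b for the goalkeeper (it gives the kicker more in every row).
The remaining 2×2 game on (A, B) × (b, c) has no saddle point. Let the kicker play A with probability p; indifference gives p + 5(1−p) = 5p + 2(1−p), so p = 3/7.
Similarly the goalkeeper's optimal q on b is 3/7, and the value is 1·(3/7) + (5)·(4/7) = 23/7.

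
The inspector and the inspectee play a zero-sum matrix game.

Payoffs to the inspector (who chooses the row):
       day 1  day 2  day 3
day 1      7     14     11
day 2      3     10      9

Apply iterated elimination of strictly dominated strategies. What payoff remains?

7

Column day 3 is strictly dominated by day 1 for the inspectee (7<11, 3<9); eliminate day 3.
Row day 2 is strictly dominated by row day 1 (7>3, 14>10); eliminate day 2.
Column day 2 is strictly dominated by day 1 for the inspectee (7<14); eliminate day 2.
Only (day 1, day 1) remains, with payoff 7.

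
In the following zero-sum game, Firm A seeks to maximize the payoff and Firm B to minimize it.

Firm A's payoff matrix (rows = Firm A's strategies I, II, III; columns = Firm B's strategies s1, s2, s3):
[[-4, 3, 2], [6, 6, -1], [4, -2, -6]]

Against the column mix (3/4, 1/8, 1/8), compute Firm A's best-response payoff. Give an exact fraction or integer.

I: (-4)·(3/4) + (3)·(1/8) + (2)·(1/8) = -19/8.
II: (6)·(3/4) + (6)·(1/8) + (-1)·(1/8) = 41/8.
III: (4)·(3/4) + (-2)·(1/8) + (-6)·(1/8) = 2.
The best pure response is II with expected payoff 41/8.

41/8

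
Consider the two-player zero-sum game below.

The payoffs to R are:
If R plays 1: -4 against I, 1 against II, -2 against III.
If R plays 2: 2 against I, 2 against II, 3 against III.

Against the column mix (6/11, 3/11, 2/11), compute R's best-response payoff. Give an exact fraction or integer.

24/11

1: (-4)·(6/11) + (1)·(3/11) + (-2)·(2/11) = -25/11.
2: (2)·(6/11) + (2)·(3/11) + (3)·(2/11) = 24/11.
The best pure response is 2 with expected payoff 24/11.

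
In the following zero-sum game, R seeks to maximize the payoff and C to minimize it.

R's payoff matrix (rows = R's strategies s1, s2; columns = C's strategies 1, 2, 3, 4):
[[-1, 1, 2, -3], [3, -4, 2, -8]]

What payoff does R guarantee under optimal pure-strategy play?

-3

Row minima: -3, -8 → R's maximin is -3.
Column maxima: 3, 1, 2, -3 → C's minimax is -3.
They coincide at (s1, 4), so the value is -3.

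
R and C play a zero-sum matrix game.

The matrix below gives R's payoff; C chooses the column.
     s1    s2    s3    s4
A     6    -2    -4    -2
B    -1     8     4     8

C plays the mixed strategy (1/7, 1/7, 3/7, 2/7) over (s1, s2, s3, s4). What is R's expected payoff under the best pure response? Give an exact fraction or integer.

5

A: (6)·(1/7) + (-2)·(1/7) + (-4)·(3/7) + (-2)·(2/7) = -12/7.
B: (-1)·(1/7) + (8)·(1/7) + (4)·(3/7) + (8)·(2/7) = 5.
The best pure response is B with expected payoff 5.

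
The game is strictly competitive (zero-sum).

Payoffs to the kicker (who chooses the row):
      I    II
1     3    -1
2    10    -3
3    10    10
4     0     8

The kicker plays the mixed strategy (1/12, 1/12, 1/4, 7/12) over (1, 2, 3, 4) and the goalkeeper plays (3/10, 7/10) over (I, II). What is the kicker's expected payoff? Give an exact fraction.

Against (3/10, 7/10), each row's expected payoff is 1: 1/5; 2: 9/10; 3: 10; 4: 28/5.
Taking the (1/12, 1/12, 1/4, 7/12)-weighted average: (1/12)·(1/5) + (1/12)·(9/10) + (1/4)·(10) + (7/12)·(28/5) = 703/120.

703/120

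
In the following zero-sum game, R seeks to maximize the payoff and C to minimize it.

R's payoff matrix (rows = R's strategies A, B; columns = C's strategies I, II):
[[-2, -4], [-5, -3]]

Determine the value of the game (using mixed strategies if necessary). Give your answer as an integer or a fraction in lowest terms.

Row minima are -4 and -5, so R's maximin is -4; column maxima are -2 and -3, so C's minimax is -3. These differ, so the equilibrium is in mixed strategies.
Let R play A with probability p. C is indifferent when −2p − 5(1−p) = −4p − 3(1−p), giving p = 1/2.
Let C play I with probability q. R is indifferent when −2q − 4(1−q) = −5q − 3(1−q), giving q = 1/4.
The value is -2·(1/4) + (-4)·(3/4) = -7/2.

-7/2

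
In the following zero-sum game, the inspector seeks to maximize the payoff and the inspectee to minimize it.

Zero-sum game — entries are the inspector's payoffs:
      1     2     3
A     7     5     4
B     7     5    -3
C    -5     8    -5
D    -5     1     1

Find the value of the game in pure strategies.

Row minima: 4, -3, -5, -5 → the inspector's maximin is 4.
Column maxima: 7, 8, 4 → the inspectee's minimax is 4.
They coincide at (A, 3), so the value is 4.

4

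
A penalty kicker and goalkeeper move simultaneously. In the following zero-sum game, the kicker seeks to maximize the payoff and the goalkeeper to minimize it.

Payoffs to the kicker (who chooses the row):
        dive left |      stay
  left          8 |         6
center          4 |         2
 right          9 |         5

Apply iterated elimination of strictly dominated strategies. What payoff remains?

Row center is strictly dominated by row left (8>4, 6>2); eliminate center.
Column dive left is strictly dominated by stay for the goalkeeper (6<8, 5<9); eliminate dive left.
Row right is strictly dominated by row left (6>5); eliminate right.
Only (left, stay) remains, with payoff 6.

6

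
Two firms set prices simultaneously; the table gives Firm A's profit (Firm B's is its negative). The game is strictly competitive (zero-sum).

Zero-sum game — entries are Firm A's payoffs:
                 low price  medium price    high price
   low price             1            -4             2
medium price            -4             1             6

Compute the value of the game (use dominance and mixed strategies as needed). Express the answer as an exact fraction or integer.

Column high price is strictly dominated by medium price for Firm B (it gives Firm A more in every row).
The remaining 2×2 game on (low price, medium price) × (low price, medium price) has no saddle point. Let Firm A play low price with probability p; indifference gives p − 4(1−p) = −4p + (1−p), so p = 1/2.
Similarly Firm B's optimal q on low price is 1/2, and the value is 1·(1/2) + (-4)·(1/2) = -3/2.

-3/2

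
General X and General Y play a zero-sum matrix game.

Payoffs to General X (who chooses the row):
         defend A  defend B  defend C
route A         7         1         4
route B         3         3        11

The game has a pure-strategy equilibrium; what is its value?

Row minima: 1, 3 → General X's maximin is 3.
Column maxima: 7, 3, 11 → General Y's minimax is 3.
They coincide at (route B, defend B), so the value is 3.

3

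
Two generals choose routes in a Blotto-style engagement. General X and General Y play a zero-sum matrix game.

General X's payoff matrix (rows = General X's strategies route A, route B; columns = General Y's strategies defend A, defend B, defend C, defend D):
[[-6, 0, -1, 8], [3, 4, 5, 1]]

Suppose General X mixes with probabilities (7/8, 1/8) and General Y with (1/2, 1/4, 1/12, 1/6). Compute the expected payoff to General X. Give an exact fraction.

-55/48

Against (1/2, 1/4, 1/12, 1/6), each row's expected payoff is route A: -7/4; route B: 37/12.
Taking the (7/8, 1/8)-weighted average: (7/8)·(-7/4) + (1/8)·(37/12) = -55/48.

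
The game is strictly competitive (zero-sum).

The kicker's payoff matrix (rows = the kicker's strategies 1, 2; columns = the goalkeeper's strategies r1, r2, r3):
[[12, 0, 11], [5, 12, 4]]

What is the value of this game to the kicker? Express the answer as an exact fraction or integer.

132/19

Column r1 is strictly dominated by r3 for the goalkeeper (it gives the kicker more in every row).
The remaining 2×2 game on (1, 2) × (r2, r3) has no saddle point. Let the kicker play 1 with probability p; indifference gives 12(1−p) = 11p + 4(1−p), so p = 8/19.
Similarly the goalkeeper's optimal q on r2 is 7/19, and the value is 0·(7/19) + (11)·(12/19) = 132/19.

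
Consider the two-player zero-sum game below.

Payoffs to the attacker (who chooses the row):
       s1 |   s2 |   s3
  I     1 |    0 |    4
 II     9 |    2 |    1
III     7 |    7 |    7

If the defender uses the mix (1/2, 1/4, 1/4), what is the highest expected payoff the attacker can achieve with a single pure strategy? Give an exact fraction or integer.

7

I: (1)·(1/2) + (0)·(1/4) + (4)·(1/4) = 3/2.
II: (9)·(1/2) + (2)·(1/4) + (1)·(1/4) = 21/4.
III: (7)·(1/2) + (7)·(1/4) + (7)·(1/4) = 7.
The best pure response is III with expected payoff 7.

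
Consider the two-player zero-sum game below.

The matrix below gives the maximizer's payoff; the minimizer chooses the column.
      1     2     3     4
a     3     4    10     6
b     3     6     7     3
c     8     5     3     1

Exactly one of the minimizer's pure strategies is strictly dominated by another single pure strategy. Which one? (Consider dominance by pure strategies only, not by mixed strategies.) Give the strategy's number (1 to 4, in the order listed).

3

The minimizer prefers columns that give the maximizer less. Compare 3 with 4: 6 < 10, 3 < 7, 1 < 3.
So 4 strictly dominates 3 for the minimizer; 3 is strictly dominated.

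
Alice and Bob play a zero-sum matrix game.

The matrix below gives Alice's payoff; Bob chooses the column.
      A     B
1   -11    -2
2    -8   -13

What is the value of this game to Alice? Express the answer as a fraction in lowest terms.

Row minima are -11 and -13, so Alice's maximin is -11; column maxima are -8 and -2, so Bob's minimax is -8. These differ, so the equilibrium is in mixed strategies.
Let Alice play 1 with probability p. Bob is indifferent when −11p − 8(1−p) = −2p − 13(1−p), giving p = 5/14.
Let Bob play A with probability q. Alice is indifferent when −11q − 2(1−q) = −8q − 13(1−q), giving q = 11/14.
The value is -11·(11/14) + (-2)·(3/14) = -127/14.

-127/14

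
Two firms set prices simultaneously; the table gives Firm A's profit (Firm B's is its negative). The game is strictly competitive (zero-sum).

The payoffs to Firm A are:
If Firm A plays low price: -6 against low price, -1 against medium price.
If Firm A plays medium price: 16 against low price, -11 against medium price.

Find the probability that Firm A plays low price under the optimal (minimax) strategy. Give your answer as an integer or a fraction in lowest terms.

27/32

Row minima are -6 and -11, so Firm A's maximin is -6; column maxima are 16 and -1, so Firm B's minimax is -1. These differ, so the equilibrium is in mixed strategies.
Let Firm A play low price with probability p. Firm B is indifferent when −6p + 16(1−p) = −p − 11(1−p), giving p = 27/32.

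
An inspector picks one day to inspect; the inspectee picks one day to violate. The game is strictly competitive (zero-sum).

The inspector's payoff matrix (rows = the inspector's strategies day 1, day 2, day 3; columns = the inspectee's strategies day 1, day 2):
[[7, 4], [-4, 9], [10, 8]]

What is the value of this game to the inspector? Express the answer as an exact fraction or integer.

Row day 1 is strictly dominated by row day 3, so the inspector never plays it.
The remaining 2×2 game on (day 2, day 3) × (day 1, day 2) has no saddle point. Let the inspector play day 2 with probability p; indifference gives −4p + 10(1−p) = 9p + 8(1−p), so p = 2/15.
Similarly the inspectee's optimal q on day 1 is 1/15, and the value is -4·(1/15) + (9)·(14/15) = 122/15.

122/15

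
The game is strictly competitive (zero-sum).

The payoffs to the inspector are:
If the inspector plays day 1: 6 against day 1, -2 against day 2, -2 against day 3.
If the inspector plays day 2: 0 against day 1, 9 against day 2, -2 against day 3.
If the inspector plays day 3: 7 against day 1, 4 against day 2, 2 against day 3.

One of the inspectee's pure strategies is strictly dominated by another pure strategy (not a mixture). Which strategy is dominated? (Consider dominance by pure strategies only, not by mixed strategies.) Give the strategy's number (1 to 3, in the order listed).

The inspectee prefers columns that give the inspector less. Compare day 1 with day 3: -2 < 6, -2 < 0, 2 < 7.
So day 3 strictly dominates day 1 for the inspectee; day 1 is strictly dominated.

1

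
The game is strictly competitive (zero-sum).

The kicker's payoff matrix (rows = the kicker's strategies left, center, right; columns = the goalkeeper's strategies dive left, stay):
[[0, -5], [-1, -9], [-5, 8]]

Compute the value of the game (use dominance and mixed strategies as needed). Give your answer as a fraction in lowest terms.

-25/18

Row center is strictly dominated by row left, so the kicker never plays it.
The remaining 2×2 game on (left, right) × (dive left, stay) has no saddle point. Let the kicker play left with probability p; indifference gives −5(1−p) = −5p + 8(1−p), so p = 13/18.
Similarly the goalkeeper's optimal q on dive left is 13/18, and the value is 0·(13/18) + (-5)·(5/18) = -25/18.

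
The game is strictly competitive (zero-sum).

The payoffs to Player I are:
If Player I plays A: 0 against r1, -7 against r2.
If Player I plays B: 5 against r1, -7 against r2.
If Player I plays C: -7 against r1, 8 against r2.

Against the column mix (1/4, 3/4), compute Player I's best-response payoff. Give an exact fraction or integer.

A: (0)·(1/4) + (-7)·(3/4) = -21/4.
B: (5)·(1/4) + (-7)·(3/4) = -4.
C: (-7)·(1/4) + (8)·(3/4) = 17/4.
The best pure response is C with expected payoff 17/4.

17/4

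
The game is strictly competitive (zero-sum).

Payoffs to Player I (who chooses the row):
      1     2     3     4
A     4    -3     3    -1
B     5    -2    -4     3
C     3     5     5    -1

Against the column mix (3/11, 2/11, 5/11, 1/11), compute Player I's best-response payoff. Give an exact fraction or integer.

A: (4)·(3/11) + (-3)·(2/11) + (3)·(5/11) + (-1)·(1/11) = 20/11.
B: (5)·(3/11) + (-2)·(2/11) + (-4)·(5/11) + (3)·(1/11) = -6/11.
C: (3)·(3/11) + (5)·(2/11) + (5)·(5/11) + (-1)·(1/11) = 43/11.
The best pure response is C with expected payoff 43/11.

43/11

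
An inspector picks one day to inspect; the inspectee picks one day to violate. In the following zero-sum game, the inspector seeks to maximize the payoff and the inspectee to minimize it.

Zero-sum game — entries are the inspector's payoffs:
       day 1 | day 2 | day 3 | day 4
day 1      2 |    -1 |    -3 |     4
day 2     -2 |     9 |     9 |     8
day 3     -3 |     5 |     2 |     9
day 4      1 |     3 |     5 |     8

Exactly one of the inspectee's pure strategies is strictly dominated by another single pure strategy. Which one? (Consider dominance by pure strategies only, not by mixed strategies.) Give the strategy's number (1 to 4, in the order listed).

4

The inspectee prefers columns that give the inspector less. Compare day 4 with day 1: 2 < 4, -2 < 8, -3 < 9, 1 < 8.
So day 1 strictly dominates day 4 for the inspectee; day 4 is strictly dominated.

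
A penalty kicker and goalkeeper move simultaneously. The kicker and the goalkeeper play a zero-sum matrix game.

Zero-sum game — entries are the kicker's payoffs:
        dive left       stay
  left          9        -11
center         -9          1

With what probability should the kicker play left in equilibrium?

1/3

Row minima are -11 and -9, so the kicker's maximin is -9; column maxima are 9 and 1, so the goalkeeper's minimax is 1. These differ, so the equilibrium is in mixed strategies.
Let the kicker play left with probability p. The goalkeeper is indifferent when 9p − 9(1−p) = −11p + (1−p), giving p = 1/3.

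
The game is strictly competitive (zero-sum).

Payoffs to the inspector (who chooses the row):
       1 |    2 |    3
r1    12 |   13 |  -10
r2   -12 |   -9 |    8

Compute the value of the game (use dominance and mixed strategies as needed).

-4/7

Column 2 is strictly dominated by 1 for the inspectee (it gives the inspector more in every row).
The remaining 2×2 game on (r1, r2) × (1, 3) has no saddle point. Let the inspector play r1 with probability p; indifference gives 12p − 12(1−p) = −10p + 8(1−p), so p = 10/21.
Similarly the inspectee's optimal q on 1 is 3/7, and the value is 12·(3/7) + (-10)·(4/7) = -4/7.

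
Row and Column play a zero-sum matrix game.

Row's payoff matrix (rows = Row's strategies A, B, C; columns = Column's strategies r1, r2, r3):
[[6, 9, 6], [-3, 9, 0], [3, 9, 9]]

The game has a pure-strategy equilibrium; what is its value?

Row minima: 6, -3, 3 → Row's maximin is 6.
Column maxima: 6, 9, 9 → Column's minimax is 6.
They coincide at (A, r1), so the value is 6.

6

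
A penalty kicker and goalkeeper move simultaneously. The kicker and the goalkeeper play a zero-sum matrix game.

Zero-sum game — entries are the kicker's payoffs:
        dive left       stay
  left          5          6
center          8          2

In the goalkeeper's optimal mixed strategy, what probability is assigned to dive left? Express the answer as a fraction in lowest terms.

Row minima are 5 and 2, so the kicker's maximin is 5; column maxima are 8 and 6, so the goalkeeper's minimax is 6. These differ, so the equilibrium is in mixed strategies.
Let the goalkeeper play dive left with probability q. The kicker is indifferent when 5q + 6(1−q) = 8q + 2(1−q), giving q = 4/7.

4/7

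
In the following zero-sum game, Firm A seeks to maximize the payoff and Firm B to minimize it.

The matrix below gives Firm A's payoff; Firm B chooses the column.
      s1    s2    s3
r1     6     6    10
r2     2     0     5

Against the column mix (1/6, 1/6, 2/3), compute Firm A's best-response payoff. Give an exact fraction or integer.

26/3

r1: (6)·(1/6) + (6)·(1/6) + (10)·(2/3) = 26/3.
r2: (2)·(1/6) + (0)·(1/6) + (5)·(2/3) = 11/3.
The best pure response is r1 with expected payoff 26/3.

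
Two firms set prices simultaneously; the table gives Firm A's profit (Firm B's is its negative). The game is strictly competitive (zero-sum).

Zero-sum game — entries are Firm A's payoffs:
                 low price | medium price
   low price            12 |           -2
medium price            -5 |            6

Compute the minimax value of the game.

62/25

Row minima are -2 and -5, so Firm A's maximin is -2; column maxima are 12 and 6, so Firm B's minimax is 6. These differ, so the equilibrium is in mixed strategies.
Let Firm A play low price with probability p. Firm B is indifferent when 12p − 5(1−p) = −2p + 6(1−p), giving p = 11/25.
Let Firm B play low price with probability q. Firm A is indifferent when 12q − 2(1−q) = −5q + 6(1−q), giving q = 8/25.
The value is 12·(8/25) + (-2)·(17/25) = 62/25.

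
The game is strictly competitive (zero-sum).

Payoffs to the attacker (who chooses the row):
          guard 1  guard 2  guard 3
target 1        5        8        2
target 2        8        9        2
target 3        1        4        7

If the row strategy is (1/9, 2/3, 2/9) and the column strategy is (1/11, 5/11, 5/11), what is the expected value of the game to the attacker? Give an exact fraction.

Against (1/11, 5/11, 5/11), each row's expected payoff is target 1: 5; target 2: 63/11; target 3: 56/11.
Taking the (1/9, 2/3, 2/9)-weighted average: (1/9)·(5) + (2/3)·(63/11) + (2/9)·(56/11) = 545/99.

545/99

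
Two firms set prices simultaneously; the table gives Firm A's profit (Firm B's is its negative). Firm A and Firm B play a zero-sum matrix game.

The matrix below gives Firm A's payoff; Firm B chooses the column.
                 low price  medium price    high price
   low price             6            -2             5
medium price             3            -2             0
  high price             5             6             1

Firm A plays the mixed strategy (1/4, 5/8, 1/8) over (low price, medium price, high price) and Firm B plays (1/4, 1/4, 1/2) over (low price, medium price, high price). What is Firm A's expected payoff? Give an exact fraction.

23/16

Against (1/4, 1/4, 1/2), each row's expected payoff is low price: 7/2; medium price: 1/4; high price: 13/4.
Taking the (1/4, 5/8, 1/8)-weighted average: (1/4)·(7/2) + (5/8)·(1/4) + (1/8)·(13/4) = 23/16.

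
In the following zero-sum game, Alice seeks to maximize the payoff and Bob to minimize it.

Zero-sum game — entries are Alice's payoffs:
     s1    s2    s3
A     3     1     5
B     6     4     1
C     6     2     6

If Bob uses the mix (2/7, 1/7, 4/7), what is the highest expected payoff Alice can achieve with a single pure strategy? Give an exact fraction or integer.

38/7

A: (3)·(2/7) + (1)·(1/7) + (5)·(4/7) = 27/7.
B: (6)·(2/7) + (4)·(1/7) + (1)·(4/7) = 20/7.
C: (6)·(2/7) + (2)·(1/7) + (6)·(4/7) = 38/7.
The best pure response is C with expected payoff 38/7.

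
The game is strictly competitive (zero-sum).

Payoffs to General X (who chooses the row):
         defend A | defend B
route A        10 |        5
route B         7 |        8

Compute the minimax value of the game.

15/2

Row minima are 5 and 7, so General X's maximin is 7; column maxima are 10 and 8, so General Y's minimax is 8. These differ, so the equilibrium is in mixed strategies.
Let General X play route A with probability p. General Y is indifferent when 10p + 7(1−p) = 5p + 8(1−p), giving p = 1/6.
Let General Y play defend A with probability q. General X is indifferent when 10q + 5(1−q) = 7q + 8(1−q), giving q = 1/2.
The value is 10·(1/2) + (5)·(1/2) = 15/2.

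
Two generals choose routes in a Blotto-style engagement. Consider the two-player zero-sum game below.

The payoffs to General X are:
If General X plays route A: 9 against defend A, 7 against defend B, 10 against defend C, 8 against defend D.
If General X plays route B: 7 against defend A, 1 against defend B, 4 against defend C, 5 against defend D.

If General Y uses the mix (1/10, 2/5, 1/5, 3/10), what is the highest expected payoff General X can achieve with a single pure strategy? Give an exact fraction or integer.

81/10

route A: (9)·(1/10) + (7)·(2/5) + (10)·(1/5) + (8)·(3/10) = 81/10.
route B: (7)·(1/10) + (1)·(2/5) + (4)·(1/5) + (5)·(3/10) = 17/5.
The best pure response is route A with expected payoff 81/10.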